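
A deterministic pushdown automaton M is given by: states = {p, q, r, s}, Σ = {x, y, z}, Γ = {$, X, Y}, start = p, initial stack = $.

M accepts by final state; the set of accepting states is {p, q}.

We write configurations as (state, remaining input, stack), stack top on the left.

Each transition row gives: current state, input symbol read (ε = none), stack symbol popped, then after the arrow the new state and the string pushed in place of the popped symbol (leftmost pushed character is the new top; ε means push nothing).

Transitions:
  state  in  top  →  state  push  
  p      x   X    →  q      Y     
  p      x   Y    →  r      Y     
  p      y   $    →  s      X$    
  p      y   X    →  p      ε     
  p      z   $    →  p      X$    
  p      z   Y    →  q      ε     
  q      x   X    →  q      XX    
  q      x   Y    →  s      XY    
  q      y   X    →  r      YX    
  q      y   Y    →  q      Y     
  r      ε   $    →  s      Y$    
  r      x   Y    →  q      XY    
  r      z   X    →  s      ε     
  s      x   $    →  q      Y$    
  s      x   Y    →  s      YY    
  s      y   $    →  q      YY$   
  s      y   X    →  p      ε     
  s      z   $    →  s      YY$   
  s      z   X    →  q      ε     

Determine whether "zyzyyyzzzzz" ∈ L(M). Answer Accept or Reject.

Reject

(p, zyzyyyzzzzz, $) ⊢ (p, yzyyyzzzzz, X$) ⊢ (p, zyyyzzzzz, $) ⊢ (p, yyyzzzzz, X$) ⊢ (p, yyzzzzz, $) ⊢ (s, yzzzzz, X$) ⊢ (p, zzzzz, $) ⊢ (p, zzzz, X$)
No transition applies at (p, zzzz, X$); input not fully consumed.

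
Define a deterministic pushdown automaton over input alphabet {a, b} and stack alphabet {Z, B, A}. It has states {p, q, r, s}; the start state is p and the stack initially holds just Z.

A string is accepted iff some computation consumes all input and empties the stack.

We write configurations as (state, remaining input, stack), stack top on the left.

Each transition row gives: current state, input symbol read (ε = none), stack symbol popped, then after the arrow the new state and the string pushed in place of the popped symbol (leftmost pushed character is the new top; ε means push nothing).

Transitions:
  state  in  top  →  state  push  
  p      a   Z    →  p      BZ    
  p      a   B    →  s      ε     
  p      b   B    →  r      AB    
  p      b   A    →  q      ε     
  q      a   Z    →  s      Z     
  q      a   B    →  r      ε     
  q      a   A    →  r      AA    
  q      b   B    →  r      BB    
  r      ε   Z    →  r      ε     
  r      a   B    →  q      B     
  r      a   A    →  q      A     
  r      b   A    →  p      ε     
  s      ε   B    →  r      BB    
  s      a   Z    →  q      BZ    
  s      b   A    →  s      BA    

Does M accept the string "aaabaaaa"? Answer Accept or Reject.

Accept

(p, aaabaaaa, Z)
  read a, top Z: go to p, push BZ → (p, aabaaaa, BZ)
  read a, top B: go to s, push ε → (s, abaaaa, Z)
  read a, top Z: go to q, push BZ → (q, baaaa, BZ)
  read b, top B: go to r, push BB → (r, aaaa, BBZ)
  read a, top B: go to q, push B → (q, aaa, BBZ)
  read a, top B: go to r, push ε → (r, aa, BZ)
  read a, top B: go to q, push B → (q, a, BZ)
  read a, top B: go to r, push ε → (r, ε, Z)
  ε-move, top Z: go to r, push ε → (r, ε, ε)
All input consumed and the stack is empty.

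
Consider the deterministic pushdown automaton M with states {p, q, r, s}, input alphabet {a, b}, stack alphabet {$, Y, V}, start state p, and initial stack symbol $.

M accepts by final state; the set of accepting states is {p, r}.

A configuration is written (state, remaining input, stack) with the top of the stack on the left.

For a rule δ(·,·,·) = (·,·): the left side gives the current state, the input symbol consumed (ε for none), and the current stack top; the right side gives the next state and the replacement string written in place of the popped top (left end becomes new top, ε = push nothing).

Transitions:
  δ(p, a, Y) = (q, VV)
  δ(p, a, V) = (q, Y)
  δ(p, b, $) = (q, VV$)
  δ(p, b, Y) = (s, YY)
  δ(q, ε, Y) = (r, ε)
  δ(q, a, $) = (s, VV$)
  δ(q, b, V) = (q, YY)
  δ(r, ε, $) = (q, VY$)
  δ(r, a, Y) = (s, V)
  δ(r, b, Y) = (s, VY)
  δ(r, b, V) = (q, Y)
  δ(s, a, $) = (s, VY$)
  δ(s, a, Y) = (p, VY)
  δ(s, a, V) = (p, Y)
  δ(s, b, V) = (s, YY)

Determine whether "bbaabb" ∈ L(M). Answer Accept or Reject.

(p, bbaabb, $)
  read b, top $: go to q, push VV$ → (q, baabb, VV$)
  read b, top V: go to q, push YY → (q, aabb, YYV$)
  ε-move, top Y: go to r, push ε → (r, aabb, YV$)
  read a, top Y: go to s, push V → (s, abb, VV$)
  read a, top V: go to p, push Y → (p, bb, YV$)
  read b, top Y: go to s, push YY → (s, b, YYV$)
No transition applies at (s, b, YYV$); input not fully consumed.

Reject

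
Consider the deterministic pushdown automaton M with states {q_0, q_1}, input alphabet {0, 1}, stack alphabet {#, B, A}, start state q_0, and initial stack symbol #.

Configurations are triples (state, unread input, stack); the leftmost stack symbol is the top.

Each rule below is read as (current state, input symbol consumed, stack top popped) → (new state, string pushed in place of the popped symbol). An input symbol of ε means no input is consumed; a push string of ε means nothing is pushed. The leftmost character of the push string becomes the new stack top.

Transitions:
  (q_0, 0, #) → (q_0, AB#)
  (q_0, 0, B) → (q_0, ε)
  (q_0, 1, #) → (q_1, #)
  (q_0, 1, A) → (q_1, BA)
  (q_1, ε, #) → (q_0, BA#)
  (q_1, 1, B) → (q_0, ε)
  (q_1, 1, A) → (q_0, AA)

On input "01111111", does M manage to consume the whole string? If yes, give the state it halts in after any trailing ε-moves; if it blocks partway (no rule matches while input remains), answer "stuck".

(q_0, 01111111, #)
  read 0, top #: go to q_0, push AB# → (q_0, 1111111, AB#)
  read 1, top A: go to q_1, push BA → (q_1, 111111, BAB#)
  read 1, top B: go to q_0, push ε → (q_0, 11111, AB#)
  read 1, top A: go to q_1, push BA → (q_1, 1111, BAB#)
  read 1, top B: go to q_0, push ε → (q_0, 111, AB#)
  read 1, top A: go to q_1, push BA → (q_1, 11, BAB#)
  read 1, top B: go to q_0, push ε → (q_0, 1, AB#)
  read 1, top A: go to q_1, push BA → (q_1, ε, BAB#)
All input consumed; M is in state q_1.

q_1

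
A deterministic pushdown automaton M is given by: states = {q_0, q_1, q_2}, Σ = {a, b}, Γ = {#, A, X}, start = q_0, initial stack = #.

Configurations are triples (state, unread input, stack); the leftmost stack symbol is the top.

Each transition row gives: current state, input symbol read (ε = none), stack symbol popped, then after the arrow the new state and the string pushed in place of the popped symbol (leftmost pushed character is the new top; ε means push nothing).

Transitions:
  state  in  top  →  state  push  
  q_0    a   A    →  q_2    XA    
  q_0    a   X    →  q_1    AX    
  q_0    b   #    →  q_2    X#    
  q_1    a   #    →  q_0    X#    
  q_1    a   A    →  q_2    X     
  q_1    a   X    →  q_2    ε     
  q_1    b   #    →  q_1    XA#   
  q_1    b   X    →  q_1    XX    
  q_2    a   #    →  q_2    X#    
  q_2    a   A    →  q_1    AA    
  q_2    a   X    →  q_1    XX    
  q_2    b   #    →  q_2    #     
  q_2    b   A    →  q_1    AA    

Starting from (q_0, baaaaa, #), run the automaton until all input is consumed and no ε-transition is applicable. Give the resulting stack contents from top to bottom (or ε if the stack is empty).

XX#

(q_0, baaaaa, #) ⊢ (q_2, aaaaa, X#) ⊢ (q_1, aaaa, XX#) ⊢ (q_2, aaa, X#) ⊢ (q_1, aa, XX#) ⊢ (q_2, a, X#) ⊢ (q_1, ε, XX#)
All input consumed in state q_1 with stack XX#.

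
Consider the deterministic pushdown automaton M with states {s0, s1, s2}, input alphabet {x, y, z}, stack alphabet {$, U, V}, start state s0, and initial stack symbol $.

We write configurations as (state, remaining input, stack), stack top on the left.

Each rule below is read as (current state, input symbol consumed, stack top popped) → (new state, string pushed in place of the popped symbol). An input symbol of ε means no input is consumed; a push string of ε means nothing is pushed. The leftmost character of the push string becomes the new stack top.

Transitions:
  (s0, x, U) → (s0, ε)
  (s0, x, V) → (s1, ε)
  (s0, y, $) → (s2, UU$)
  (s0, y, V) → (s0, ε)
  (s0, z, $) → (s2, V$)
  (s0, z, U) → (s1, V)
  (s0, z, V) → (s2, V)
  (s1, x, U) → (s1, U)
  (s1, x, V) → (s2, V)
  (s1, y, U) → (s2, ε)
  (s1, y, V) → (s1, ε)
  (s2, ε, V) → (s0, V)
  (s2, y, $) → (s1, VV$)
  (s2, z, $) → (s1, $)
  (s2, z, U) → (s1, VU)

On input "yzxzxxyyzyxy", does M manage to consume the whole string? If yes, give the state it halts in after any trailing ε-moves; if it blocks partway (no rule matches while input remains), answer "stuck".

stuck

(s0, yzxzxxyyzyxy, $) ⊢ (s2, zxzxxyyzyxy, UU$) ⊢ (s1, xzxxyyzyxy, VUU$) ⊢ (s2, zxxyyzyxy, VUU$) ⊢ (s0, zxxyyzyxy, VUU$) ⊢ (s2, xxyyzyxy, VUU$) ⊢ (s0, xxyyzyxy, VUU$) ⊢ (s1, xyyzyxy, UU$) ⊢ (s1, yyzyxy, UU$) ⊢ (s2, yzyxy, U$)
No transition for (s2, y, top U); M blocks with input yzyxy remaining.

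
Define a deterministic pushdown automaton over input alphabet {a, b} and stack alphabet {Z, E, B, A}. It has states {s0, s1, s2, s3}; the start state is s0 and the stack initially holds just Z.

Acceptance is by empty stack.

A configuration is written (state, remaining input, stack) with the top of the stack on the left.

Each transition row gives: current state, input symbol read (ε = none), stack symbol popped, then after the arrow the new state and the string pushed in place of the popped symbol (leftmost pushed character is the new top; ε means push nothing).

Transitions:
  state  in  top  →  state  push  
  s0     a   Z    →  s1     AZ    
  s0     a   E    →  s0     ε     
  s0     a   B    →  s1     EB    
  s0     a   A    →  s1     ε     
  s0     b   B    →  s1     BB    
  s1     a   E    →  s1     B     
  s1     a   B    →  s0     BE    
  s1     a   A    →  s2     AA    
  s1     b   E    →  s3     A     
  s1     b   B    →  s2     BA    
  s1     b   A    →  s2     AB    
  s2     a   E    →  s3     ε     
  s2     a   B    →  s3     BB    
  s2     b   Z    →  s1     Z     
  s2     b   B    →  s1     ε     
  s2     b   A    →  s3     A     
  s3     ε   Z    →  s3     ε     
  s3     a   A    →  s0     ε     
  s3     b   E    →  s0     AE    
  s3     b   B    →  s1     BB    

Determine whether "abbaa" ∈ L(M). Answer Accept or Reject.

Reject

(s0, abbaa, Z) ⊢ (s1, bbaa, AZ) ⊢ (s2, baa, ABZ) ⊢ (s3, aa, ABZ) ⊢ (s0, a, BZ) ⊢ (s1, ε, EBZ)
All input consumed; stack is EBZ, not empty, and no further ε-move applies.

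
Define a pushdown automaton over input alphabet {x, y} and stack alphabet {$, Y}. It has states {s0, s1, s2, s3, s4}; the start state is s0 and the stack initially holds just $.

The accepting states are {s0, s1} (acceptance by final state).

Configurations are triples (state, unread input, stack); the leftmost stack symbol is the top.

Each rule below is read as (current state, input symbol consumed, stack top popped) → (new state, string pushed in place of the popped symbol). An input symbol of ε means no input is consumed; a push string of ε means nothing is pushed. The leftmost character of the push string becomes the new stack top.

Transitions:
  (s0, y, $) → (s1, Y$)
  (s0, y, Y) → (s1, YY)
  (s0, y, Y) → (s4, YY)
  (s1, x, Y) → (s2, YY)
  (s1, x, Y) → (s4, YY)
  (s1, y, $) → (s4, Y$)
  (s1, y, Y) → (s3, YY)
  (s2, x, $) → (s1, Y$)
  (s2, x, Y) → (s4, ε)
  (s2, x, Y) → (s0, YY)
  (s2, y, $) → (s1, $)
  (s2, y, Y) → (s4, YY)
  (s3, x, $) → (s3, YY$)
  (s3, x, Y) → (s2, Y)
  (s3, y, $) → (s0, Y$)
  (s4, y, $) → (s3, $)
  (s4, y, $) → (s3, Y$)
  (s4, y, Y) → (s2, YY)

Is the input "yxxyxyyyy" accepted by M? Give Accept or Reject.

Reject

No computation consumes all input and reaches a final state.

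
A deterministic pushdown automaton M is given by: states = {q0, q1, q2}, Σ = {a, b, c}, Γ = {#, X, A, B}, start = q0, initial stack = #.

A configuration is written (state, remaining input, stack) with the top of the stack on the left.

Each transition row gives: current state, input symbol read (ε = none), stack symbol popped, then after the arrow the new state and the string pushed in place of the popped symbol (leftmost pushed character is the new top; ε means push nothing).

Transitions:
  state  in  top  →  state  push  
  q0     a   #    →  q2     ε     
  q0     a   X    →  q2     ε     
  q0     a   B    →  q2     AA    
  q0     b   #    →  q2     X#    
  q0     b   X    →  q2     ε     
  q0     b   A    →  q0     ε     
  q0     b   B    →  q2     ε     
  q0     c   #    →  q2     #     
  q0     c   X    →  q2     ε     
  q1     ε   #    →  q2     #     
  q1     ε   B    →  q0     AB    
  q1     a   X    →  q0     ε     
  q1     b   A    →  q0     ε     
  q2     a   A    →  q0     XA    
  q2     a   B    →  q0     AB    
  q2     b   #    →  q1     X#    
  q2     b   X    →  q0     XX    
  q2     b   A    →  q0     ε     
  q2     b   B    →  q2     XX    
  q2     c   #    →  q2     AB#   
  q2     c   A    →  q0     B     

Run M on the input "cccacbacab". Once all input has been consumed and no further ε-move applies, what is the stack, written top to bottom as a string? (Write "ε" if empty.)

(q0, cccacbacab, #)
  read c, top #: go to q2, push # → (q2, ccacbacab, #)
  read c, top #: go to q2, push AB# → (q2, cacbacab, AB#)
  read c, top A: go to q0, push B → (q0, acbacab, BB#)
  read a, top B: go to q2, push AA → (q2, cbacab, AAB#)
  read c, top A: go to q0, push B → (q0, bacab, BAB#)
  read b, top B: go to q2, push ε → (q2, acab, AB#)
  read a, top A: go to q0, push XA → (q0, cab, XAB#)
  read c, top X: go to q2, push ε → (q2, ab, AB#)
  read a, top A: go to q0, push XA → (q0, b, XAB#)
  read b, top X: go to q2, push ε → (q2, ε, AB#)
All input consumed in state q2 with stack AB#.

AB#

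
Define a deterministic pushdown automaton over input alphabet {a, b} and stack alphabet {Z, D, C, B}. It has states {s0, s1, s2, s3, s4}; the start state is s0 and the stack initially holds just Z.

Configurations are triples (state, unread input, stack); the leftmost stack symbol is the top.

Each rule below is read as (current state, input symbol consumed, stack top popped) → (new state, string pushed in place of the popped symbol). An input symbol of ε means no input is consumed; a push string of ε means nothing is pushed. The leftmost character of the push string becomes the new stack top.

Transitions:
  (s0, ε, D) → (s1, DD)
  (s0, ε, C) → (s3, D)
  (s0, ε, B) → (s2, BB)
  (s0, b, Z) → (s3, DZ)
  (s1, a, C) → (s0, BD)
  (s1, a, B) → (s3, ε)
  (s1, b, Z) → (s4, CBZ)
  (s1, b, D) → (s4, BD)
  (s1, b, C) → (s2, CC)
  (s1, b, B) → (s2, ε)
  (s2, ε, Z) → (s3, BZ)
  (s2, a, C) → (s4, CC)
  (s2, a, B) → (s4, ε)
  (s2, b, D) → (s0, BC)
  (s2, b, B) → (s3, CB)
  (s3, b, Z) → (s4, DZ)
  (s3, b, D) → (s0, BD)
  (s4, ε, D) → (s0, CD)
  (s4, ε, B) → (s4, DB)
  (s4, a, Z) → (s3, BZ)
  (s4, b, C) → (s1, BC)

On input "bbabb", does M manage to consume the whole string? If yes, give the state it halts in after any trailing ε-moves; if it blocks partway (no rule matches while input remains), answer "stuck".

s3

(s0, bbabb, Z) ⊢ (s3, babb, DZ) ⊢ (s0, abb, BDZ) ⊢ (s2, abb, BBDZ) ⊢ (s4, bb, BDZ) ⊢ (s4, bb, DBDZ) ⊢ (s0, bb, CDBDZ) ⊢ (s3, bb, DDBDZ) ⊢ (s0, b, BDDBDZ) ⊢ (s2, b, BBDDBDZ) ⊢ (s3, ε, CBBDDBDZ)
All input consumed; M is in state s3.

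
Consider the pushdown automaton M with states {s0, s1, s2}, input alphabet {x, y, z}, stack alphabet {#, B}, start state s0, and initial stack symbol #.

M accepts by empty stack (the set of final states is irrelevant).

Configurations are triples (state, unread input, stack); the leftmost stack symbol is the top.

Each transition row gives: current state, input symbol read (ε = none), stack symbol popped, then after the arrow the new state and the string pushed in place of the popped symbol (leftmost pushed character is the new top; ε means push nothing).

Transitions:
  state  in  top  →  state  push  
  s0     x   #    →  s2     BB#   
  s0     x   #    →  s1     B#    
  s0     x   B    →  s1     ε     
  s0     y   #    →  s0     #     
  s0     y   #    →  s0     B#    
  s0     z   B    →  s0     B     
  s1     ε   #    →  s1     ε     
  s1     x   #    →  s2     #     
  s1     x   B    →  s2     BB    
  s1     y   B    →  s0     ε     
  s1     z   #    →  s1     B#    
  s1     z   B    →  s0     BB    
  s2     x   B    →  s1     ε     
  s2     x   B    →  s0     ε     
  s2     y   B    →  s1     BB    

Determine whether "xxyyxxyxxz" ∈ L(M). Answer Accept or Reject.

No computation consumes all input and empties the stack.

Reject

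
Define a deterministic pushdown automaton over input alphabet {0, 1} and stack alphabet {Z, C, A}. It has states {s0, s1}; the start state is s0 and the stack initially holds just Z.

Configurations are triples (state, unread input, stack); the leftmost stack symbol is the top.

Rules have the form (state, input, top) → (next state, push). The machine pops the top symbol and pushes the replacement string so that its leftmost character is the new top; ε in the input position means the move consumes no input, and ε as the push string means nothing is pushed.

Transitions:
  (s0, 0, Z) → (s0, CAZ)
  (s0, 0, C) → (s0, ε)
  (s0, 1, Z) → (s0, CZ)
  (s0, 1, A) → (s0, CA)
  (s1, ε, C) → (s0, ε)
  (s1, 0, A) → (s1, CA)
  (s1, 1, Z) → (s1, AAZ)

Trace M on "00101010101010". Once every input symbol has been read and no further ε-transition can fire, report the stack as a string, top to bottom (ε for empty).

AZ

(s0, 00101010101010, Z)
  read 0, top Z: go to s0, push CAZ → (s0, 0101010101010, CAZ)
  read 0, top C: go to s0, push ε → (s0, 101010101010, AZ)
  read 1, top A: go to s0, push CA → (s0, 01010101010, CAZ)
  read 0, top C: go to s0, push ε → (s0, 1010101010, AZ)
  read 1, top A: go to s0, push CA → (s0, 010101010, CAZ)
  read 0, top C: go to s0, push ε → (s0, 10101010, AZ)
  read 1, top A: go to s0, push CA → (s0, 0101010, CAZ)
  read 0, top C: go to s0, push ε → (s0, 101010, AZ)
  read 1, top A: go to s0, push CA → (s0, 01010, CAZ)
  read 0, top C: go to s0, push ε → (s0, 1010, AZ)
  read 1, top A: go to s0, push CA → (s0, 010, CAZ)
  read 0, top C: go to s0, push ε → (s0, 10, AZ)
  read 1, top A: go to s0, push CA → (s0, 0, CAZ)
  read 0, top C: go to s0, push ε → (s0, ε, AZ)
All input consumed in state s0 with stack AZ.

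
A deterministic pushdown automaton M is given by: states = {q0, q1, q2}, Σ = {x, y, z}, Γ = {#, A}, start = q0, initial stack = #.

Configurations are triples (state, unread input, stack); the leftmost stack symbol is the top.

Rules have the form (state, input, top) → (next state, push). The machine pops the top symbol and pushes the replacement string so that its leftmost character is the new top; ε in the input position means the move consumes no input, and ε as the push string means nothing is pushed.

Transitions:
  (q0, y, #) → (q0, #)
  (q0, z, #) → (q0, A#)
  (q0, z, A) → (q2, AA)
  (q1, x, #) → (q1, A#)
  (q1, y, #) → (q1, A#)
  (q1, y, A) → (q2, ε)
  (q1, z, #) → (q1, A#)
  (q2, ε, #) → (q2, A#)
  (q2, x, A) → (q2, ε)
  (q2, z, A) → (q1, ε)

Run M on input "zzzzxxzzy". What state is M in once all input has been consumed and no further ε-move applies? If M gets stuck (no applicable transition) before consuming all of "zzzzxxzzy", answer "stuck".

stuck

(q0, zzzzxxzzy, #) ⊢ (q0, zzzxxzzy, A#) ⊢ (q2, zzxxzzy, AA#) ⊢ (q1, zxxzzy, A#)
No transition for (q1, z, top A); M blocks with input zxxzzy remaining.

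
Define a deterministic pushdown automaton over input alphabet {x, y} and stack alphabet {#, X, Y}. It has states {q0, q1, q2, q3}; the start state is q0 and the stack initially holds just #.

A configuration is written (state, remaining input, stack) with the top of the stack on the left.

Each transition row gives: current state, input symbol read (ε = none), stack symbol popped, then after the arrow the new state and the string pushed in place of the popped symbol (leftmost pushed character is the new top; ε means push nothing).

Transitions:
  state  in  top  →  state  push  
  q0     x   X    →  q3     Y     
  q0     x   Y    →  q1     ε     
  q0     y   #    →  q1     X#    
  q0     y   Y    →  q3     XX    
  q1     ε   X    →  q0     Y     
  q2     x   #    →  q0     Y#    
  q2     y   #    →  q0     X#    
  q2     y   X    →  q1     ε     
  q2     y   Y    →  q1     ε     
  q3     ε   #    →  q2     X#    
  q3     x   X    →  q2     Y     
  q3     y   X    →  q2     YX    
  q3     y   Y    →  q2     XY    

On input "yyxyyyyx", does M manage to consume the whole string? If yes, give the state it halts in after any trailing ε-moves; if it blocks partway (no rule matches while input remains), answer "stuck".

q0

(q0, yyxyyyyx, #)
  read y, top #: go to q1, push X# → (q1, yxyyyyx, X#)
  ε-move, top X: go to q0, push Y → (q0, yxyyyyx, Y#)
  read y, top Y: go to q3, push XX → (q3, xyyyyx, XX#)
  read x, top X: go to q2, push Y → (q2, yyyyx, YX#)
  read y, top Y: go to q1, push ε → (q1, yyyx, X#)
  ε-move, top X: go to q0, push Y → (q0, yyyx, Y#)
  read y, top Y: go to q3, push XX → (q3, yyx, XX#)
  read y, top X: go to q2, push YX → (q2, yx, YXX#)
  read y, top Y: go to q1, push ε → (q1, x, XX#)
  ε-move, top X: go to q0, push Y → (q0, x, YX#)
  read x, top Y: go to q1, push ε → (q1, ε, X#)
  ε-move, top X: go to q0, push Y → (q0, ε, Y#)
All input consumed; M is in state q0.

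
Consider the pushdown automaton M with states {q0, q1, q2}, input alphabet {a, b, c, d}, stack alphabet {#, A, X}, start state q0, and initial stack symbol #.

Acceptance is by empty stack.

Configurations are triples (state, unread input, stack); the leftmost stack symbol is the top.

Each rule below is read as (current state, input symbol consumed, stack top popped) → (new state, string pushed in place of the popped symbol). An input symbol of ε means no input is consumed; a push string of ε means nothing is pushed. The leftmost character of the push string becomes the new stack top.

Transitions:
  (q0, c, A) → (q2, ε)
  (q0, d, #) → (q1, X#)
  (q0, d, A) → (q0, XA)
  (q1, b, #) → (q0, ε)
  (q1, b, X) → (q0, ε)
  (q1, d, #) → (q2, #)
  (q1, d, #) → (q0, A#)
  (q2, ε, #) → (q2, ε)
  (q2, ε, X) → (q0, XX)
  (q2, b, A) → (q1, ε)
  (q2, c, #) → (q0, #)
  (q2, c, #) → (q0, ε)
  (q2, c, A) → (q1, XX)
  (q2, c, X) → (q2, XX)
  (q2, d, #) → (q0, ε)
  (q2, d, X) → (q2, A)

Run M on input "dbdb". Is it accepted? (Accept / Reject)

Reject

No computation consumes all input and empties the stack.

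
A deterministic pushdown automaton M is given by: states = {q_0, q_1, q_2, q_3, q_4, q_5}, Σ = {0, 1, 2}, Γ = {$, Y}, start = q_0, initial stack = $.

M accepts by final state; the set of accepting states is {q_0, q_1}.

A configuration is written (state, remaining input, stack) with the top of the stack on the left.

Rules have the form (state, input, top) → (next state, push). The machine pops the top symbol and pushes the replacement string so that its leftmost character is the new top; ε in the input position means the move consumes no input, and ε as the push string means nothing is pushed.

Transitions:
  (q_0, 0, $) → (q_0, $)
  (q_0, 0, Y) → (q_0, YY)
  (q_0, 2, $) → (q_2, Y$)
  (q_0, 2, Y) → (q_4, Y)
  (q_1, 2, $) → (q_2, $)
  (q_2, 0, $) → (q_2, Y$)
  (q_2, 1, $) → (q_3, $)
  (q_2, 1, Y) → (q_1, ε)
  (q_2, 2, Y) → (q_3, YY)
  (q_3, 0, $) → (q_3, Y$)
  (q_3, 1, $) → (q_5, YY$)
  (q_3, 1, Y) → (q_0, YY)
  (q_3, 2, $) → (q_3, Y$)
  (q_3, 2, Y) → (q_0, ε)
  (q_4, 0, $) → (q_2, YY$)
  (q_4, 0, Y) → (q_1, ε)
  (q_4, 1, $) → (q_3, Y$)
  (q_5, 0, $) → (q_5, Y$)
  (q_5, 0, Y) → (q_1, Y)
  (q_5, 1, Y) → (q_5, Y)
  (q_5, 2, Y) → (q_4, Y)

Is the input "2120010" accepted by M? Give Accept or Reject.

Reject

(q_0, 2120010, $)
  read 2, top $: go to q_2, push Y$ → (q_2, 120010, Y$)
  read 1, top Y: go to q_1, push ε → (q_1, 20010, $)
  read 2, top $: go to q_2, push $ → (q_2, 0010, $)
  read 0, top $: go to q_2, push Y$ → (q_2, 010, Y$)
No transition applies at (q_2, 010, Y$); input not fully consumed.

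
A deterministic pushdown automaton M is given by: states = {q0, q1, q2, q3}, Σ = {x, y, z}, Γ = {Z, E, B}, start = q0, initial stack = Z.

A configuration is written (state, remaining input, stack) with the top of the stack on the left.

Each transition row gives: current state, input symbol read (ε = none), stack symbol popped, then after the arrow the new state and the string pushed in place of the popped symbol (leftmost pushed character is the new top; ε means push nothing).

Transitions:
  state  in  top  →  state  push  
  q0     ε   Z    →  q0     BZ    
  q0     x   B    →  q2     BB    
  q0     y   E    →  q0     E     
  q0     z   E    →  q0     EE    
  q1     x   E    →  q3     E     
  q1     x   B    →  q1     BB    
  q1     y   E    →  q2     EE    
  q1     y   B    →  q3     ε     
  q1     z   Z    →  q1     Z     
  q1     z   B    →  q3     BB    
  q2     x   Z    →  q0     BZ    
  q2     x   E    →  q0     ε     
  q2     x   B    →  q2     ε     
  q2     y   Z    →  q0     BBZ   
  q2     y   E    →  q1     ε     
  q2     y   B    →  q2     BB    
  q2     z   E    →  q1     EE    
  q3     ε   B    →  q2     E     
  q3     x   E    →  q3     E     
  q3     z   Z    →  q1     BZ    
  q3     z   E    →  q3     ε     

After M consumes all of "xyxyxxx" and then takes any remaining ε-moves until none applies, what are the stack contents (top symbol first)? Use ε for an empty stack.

Z

(q0, xyxyxxx, Z) ⊢ (q0, xyxyxxx, BZ) ⊢ (q2, yxyxxx, BBZ) ⊢ (q2, xyxxx, BBBZ) ⊢ (q2, yxxx, BBZ) ⊢ (q2, xxx, BBBZ) ⊢ (q2, xx, BBZ) ⊢ (q2, x, BZ) ⊢ (q2, ε, Z)
All input consumed in state q2 with stack Z.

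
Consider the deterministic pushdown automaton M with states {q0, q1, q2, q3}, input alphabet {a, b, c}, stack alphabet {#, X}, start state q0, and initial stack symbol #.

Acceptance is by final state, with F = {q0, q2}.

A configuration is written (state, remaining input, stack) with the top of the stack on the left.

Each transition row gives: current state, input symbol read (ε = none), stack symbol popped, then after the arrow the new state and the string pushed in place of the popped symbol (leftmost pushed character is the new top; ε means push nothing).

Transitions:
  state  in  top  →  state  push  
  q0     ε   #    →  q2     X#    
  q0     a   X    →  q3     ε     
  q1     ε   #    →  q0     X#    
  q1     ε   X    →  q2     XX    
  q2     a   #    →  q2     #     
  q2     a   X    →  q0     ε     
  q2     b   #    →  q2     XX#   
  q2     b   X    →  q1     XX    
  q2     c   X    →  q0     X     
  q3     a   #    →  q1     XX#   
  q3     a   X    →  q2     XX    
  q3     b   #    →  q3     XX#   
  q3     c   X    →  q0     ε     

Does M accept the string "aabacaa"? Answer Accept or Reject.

(q0, aabacaa, #) ⊢ (q2, aabacaa, X#) ⊢ (q0, abacaa, #) ⊢ (q2, abacaa, X#) ⊢ (q0, bacaa, #) ⊢ (q2, bacaa, X#) ⊢ (q1, acaa, XX#) ⊢ (q2, acaa, XXX#) ⊢ (q0, caa, XX#)
No transition applies at (q0, caa, XX#); input not fully consumed.

Reject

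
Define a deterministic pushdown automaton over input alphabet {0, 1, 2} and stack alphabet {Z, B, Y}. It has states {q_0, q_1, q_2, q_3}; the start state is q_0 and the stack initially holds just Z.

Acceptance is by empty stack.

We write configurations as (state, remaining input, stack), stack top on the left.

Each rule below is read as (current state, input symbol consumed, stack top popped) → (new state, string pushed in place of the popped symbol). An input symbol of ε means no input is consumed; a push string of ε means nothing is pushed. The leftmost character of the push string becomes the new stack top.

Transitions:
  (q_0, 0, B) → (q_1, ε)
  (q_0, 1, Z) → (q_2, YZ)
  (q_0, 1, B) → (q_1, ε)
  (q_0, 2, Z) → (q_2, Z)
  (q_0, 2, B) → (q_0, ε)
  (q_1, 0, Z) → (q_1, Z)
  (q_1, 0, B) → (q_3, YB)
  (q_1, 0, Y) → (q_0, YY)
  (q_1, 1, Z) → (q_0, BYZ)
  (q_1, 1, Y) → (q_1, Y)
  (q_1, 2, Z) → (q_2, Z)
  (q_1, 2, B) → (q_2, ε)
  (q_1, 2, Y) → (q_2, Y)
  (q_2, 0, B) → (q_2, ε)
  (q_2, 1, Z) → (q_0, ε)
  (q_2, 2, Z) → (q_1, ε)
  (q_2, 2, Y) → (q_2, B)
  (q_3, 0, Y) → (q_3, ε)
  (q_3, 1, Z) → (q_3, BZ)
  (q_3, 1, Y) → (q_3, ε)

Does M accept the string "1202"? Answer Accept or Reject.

Accept

(q_0, 1202, Z)
  read 1, top Z: go to q_2, push YZ → (q_2, 202, YZ)
  read 2, top Y: go to q_2, push B → (q_2, 02, BZ)
  read 0, top B: go to q_2, push ε → (q_2, 2, Z)
  read 2, top Z: go to q_1, push ε → (q_1, ε, ε)
All input consumed and the stack is empty.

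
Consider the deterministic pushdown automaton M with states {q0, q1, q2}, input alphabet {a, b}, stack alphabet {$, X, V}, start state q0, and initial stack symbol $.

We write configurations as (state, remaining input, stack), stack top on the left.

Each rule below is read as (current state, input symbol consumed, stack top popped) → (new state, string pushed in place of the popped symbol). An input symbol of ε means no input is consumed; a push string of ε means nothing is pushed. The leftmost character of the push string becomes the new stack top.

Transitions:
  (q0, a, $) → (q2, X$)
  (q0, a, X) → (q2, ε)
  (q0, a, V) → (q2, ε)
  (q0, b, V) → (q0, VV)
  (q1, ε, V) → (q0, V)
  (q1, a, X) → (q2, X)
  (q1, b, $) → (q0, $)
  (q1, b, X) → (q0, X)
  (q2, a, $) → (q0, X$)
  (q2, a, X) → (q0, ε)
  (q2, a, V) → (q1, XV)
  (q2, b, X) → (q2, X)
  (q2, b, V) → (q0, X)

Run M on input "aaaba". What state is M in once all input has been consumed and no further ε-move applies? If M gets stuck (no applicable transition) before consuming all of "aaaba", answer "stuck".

q0

(q0, aaaba, $)
  read a, top $: go to q2, push X$ → (q2, aaba, X$)
  read a, top X: go to q0, push ε → (q0, aba, $)
  read a, top $: go to q2, push X$ → (q2, ba, X$)
  read b, top X: go to q2, push X → (q2, a, X$)
  read a, top X: go to q0, push ε → (q0, ε, $)
All input consumed; M is in state q0.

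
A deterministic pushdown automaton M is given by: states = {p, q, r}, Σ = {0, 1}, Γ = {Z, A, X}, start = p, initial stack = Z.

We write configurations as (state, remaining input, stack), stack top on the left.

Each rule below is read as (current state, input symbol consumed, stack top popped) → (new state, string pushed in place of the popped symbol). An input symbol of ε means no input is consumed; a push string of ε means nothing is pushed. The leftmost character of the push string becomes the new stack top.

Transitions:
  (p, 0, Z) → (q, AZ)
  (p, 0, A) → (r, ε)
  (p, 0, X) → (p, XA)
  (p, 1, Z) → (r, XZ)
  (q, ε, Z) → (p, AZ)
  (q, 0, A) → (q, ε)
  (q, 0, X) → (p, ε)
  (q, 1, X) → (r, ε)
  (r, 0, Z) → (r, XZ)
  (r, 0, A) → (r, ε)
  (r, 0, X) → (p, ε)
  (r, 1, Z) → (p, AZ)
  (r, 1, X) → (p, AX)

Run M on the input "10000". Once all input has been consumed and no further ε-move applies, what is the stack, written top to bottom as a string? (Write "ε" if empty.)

Z

(p, 10000, Z)
  read 1, top Z: go to r, push XZ → (r, 0000, XZ)
  read 0, top X: go to p, push ε → (p, 000, Z)
  read 0, top Z: go to q, push AZ → (q, 00, AZ)
  read 0, top A: go to q, push ε → (q, 0, Z)
  ε-move, top Z: go to p, push AZ → (p, 0, AZ)
  read 0, top A: go to r, push ε → (r, ε, Z)
All input consumed in state r with stack Z.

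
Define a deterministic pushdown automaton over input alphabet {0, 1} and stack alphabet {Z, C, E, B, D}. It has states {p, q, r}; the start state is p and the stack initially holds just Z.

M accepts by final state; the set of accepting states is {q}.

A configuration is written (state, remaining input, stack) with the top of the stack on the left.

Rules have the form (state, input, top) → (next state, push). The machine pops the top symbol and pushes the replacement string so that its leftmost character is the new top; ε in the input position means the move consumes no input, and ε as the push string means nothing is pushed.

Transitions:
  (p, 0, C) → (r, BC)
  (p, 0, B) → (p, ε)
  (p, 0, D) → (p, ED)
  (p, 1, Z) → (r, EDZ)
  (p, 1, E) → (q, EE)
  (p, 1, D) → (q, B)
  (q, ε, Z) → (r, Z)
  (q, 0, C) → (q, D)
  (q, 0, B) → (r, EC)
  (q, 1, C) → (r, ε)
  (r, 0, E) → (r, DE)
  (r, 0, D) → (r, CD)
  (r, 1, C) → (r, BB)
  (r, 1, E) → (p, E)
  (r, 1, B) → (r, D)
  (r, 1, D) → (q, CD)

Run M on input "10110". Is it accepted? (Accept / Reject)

(p, 10110, Z)
  read 1, top Z: go to r, push EDZ → (r, 0110, EDZ)
  read 0, top E: go to r, push DE → (r, 110, DEDZ)
  read 1, top D: go to q, push CD → (q, 10, CDEDZ)
  read 1, top C: go to r, push ε → (r, 0, DEDZ)
  read 0, top D: go to r, push CD → (r, ε, CDEDZ)
All input consumed; state r ∉ F and no further ε-move applies.

Reject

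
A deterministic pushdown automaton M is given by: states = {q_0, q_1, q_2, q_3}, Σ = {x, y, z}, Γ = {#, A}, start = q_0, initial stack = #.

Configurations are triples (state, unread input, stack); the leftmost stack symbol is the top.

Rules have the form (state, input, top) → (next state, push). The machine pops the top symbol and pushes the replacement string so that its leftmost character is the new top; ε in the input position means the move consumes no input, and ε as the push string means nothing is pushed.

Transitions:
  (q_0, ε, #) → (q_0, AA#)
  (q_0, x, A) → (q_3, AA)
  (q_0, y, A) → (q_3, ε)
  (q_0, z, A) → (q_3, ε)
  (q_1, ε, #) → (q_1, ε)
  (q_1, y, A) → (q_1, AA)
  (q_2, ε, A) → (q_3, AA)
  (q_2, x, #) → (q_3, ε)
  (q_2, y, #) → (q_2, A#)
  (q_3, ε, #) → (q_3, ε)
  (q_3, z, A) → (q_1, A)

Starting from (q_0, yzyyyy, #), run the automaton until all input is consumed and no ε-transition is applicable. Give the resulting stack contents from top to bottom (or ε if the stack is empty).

(q_0, yzyyyy, #)
  ε-move, top #: go to q_0, push AA# → (q_0, yzyyyy, AA#)
  read y, top A: go to q_3, push ε → (q_3, zyyyy, A#)
  read z, top A: go to q_1, push A → (q_1, yyyy, A#)
  read y, top A: go to q_1, push AA → (q_1, yyy, AA#)
  read y, top A: go to q_1, push AA → (q_1, yy, AAA#)
  read y, top A: go to q_1, push AA → (q_1, y, AAAA#)
  read y, top A: go to q_1, push AA → (q_1, ε, AAAAA#)
All input consumed in state q_1 with stack AAAAA#.

AAAAA#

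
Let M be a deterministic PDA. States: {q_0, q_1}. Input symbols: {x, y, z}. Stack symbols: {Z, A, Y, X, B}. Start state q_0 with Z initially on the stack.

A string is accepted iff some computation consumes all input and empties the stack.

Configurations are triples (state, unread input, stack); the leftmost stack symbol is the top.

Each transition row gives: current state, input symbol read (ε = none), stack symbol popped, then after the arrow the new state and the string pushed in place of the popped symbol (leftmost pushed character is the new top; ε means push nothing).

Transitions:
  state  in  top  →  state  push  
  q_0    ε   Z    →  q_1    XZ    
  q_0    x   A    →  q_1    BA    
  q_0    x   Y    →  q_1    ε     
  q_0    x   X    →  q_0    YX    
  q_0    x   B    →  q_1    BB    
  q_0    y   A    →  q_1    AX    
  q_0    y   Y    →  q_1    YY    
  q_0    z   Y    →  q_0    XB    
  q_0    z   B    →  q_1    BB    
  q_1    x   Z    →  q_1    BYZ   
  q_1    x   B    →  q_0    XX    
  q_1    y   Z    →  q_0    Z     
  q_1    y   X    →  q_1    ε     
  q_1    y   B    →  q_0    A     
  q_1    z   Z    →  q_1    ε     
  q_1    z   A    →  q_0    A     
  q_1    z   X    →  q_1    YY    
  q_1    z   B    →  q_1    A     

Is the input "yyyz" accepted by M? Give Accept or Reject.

Accept

(q_0, yyyz, Z) ⊢ (q_1, yyyz, XZ) ⊢ (q_1, yyz, Z) ⊢ (q_0, yz, Z) ⊢ (q_1, yz, XZ) ⊢ (q_1, z, Z) ⊢ (q_1, ε, ε)
All input consumed and the stack is empty.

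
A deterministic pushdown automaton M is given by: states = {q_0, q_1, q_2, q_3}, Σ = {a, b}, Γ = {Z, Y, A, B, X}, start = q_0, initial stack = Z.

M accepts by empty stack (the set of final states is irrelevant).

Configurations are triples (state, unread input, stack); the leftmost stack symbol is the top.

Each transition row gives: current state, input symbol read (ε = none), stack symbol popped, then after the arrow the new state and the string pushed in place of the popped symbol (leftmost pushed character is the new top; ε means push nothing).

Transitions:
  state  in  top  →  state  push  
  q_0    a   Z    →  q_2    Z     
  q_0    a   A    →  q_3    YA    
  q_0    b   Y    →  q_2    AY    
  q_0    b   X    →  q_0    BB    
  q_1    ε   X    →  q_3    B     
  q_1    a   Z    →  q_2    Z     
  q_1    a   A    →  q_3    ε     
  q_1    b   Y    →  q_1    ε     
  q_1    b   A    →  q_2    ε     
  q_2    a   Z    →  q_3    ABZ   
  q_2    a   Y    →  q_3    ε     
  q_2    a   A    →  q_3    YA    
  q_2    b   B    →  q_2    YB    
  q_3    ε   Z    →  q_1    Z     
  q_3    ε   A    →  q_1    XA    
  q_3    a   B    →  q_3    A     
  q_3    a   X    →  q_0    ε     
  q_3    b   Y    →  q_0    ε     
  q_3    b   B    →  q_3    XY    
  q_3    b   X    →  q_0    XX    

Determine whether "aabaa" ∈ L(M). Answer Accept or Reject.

Reject

(q_0, aabaa, Z)
  read a, top Z: go to q_2, push Z → (q_2, abaa, Z)
  read a, top Z: go to q_3, push ABZ → (q_3, baa, ABZ)
  ε-move, top A: go to q_1, push XA → (q_1, baa, XABZ)
  ε-move, top X: go to q_3, push B → (q_3, baa, BABZ)
  read b, top B: go to q_3, push XY → (q_3, aa, XYABZ)
  read a, top X: go to q_0, push ε → (q_0, a, YABZ)
No transition applies at (q_0, a, YABZ); input not fully consumed.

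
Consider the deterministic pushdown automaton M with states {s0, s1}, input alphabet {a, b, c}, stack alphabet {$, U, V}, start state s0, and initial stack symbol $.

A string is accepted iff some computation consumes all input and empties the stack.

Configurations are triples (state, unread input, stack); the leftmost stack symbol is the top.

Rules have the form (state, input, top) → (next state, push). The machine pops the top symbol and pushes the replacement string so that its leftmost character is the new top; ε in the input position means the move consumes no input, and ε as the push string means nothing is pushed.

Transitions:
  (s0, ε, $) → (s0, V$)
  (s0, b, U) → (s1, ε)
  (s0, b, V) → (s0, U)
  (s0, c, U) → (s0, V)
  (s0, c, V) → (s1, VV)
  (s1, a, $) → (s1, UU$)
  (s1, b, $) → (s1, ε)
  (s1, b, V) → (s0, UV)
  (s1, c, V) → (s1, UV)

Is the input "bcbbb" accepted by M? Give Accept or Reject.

Accept

(s0, bcbbb, $) ⊢ (s0, bcbbb, V$) ⊢ (s0, cbbb, U$) ⊢ (s0, bbb, V$) ⊢ (s0, bb, U$) ⊢ (s1, b, $) ⊢ (s1, ε, ε)
All input consumed and the stack is empty.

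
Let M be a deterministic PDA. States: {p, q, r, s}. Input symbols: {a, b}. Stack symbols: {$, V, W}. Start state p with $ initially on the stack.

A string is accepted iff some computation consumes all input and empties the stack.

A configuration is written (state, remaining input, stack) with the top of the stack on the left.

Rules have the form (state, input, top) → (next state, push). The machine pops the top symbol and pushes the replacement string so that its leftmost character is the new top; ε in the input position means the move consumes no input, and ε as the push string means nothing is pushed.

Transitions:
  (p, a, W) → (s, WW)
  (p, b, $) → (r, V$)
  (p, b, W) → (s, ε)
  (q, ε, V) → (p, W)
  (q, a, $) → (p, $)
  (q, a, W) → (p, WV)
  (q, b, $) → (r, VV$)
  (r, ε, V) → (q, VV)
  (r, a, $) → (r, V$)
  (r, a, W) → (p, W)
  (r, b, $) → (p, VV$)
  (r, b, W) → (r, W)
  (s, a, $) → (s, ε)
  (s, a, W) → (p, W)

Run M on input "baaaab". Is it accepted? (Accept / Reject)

Reject

(p, baaaab, $)
  read b, top $: go to r, push V$ → (r, aaaab, V$)
  ε-move, top V: go to q, push VV → (q, aaaab, VV$)
  ε-move, top V: go to p, push W → (p, aaaab, WV$)
  read a, top W: go to s, push WW → (s, aaab, WWV$)
  read a, top W: go to p, push W → (p, aab, WWV$)
  read a, top W: go to s, push WW → (s, ab, WWWV$)
  read a, top W: go to p, push W → (p, b, WWWV$)
  read b, top W: go to s, push ε → (s, ε, WWV$)
All input consumed; stack is WWV$, not empty, and no further ε-move applies.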